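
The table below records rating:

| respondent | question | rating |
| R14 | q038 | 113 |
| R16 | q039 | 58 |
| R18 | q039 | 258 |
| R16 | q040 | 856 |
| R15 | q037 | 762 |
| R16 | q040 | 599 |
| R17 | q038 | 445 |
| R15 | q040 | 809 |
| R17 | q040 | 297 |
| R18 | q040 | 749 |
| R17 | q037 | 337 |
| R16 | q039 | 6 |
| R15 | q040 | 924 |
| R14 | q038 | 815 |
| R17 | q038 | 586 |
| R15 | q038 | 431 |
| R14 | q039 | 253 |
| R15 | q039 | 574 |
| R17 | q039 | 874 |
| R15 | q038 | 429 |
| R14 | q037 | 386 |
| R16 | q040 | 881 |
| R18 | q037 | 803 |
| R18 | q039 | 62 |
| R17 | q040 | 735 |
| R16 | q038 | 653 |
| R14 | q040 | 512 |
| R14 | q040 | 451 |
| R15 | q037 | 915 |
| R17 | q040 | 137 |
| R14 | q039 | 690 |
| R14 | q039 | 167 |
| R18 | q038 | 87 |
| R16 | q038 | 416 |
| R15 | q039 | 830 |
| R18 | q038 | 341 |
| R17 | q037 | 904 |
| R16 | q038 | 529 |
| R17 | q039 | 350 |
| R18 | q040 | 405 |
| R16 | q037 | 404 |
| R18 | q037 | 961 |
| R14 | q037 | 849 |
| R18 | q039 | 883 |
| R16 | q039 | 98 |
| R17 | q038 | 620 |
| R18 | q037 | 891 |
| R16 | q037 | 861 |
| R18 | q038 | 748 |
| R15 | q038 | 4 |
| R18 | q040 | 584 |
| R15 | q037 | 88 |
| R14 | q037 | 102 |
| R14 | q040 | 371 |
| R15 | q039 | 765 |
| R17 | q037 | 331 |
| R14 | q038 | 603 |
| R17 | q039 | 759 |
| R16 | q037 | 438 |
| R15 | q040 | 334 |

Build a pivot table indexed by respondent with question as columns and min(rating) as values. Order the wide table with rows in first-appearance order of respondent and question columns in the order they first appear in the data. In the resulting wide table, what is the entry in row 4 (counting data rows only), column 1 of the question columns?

4

With rows in first-appearance order of respondent, row 4 is respondent=R15. question columns in first-appearance order: q038, q039, q040, q037; column 1 is q038.
Long rows with respondent=R15, question=q038: min(431, 429, 4) = 4.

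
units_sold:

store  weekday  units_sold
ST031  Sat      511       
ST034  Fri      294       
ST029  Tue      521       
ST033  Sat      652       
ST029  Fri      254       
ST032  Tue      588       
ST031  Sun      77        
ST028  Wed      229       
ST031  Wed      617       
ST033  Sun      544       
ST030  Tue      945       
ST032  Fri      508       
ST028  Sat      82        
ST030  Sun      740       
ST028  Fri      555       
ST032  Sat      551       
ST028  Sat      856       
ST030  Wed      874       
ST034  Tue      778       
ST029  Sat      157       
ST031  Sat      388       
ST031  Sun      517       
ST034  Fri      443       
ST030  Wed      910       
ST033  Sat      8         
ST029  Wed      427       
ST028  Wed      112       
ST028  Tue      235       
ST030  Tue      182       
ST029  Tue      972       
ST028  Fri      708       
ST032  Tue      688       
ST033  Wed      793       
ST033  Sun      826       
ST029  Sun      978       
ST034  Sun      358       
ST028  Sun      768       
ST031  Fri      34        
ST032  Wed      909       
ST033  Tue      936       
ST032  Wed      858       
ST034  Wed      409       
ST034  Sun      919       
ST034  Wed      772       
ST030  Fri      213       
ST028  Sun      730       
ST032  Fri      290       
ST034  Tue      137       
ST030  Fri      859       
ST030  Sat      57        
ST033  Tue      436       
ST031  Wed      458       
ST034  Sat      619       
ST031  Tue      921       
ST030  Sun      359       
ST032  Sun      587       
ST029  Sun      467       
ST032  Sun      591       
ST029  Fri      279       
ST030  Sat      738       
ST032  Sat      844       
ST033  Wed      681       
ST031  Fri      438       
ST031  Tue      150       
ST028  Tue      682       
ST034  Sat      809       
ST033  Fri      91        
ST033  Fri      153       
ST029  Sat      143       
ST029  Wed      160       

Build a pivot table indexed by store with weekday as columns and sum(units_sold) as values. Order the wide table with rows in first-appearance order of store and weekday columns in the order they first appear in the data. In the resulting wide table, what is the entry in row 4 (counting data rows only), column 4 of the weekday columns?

With rows in first-appearance order of store, row 4 is store=ST033. weekday columns in first-appearance order: Sat, Fri, Tue, Sun, Wed; column 4 is Sun.
Long rows with store=ST033, weekday=Sun: 544 + 826 = 1370.

1370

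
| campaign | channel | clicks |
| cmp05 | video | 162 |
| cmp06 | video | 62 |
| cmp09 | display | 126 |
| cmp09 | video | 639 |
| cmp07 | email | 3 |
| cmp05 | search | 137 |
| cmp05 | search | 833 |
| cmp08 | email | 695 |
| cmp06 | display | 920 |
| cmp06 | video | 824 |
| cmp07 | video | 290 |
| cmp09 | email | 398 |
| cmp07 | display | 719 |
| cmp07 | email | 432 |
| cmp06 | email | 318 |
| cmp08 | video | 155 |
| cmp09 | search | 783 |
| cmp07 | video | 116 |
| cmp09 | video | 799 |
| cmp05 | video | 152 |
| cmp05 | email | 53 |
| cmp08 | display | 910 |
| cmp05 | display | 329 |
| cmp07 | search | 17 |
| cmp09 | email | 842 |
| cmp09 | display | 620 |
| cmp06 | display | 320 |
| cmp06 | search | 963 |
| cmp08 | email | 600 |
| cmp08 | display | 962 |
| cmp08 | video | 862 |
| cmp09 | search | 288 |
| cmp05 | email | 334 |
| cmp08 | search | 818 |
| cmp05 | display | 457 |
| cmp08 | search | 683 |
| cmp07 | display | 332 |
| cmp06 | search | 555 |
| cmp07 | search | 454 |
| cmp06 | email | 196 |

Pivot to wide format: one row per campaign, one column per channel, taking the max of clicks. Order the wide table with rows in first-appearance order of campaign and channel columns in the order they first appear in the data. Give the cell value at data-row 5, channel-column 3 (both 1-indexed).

With rows in first-appearance order of campaign, row 5 is campaign=cmp08. channel columns in first-appearance order: video, display, email, search; column 3 is email.
Long rows with campaign=cmp08, channel=email: max(695, 600) = 695.

695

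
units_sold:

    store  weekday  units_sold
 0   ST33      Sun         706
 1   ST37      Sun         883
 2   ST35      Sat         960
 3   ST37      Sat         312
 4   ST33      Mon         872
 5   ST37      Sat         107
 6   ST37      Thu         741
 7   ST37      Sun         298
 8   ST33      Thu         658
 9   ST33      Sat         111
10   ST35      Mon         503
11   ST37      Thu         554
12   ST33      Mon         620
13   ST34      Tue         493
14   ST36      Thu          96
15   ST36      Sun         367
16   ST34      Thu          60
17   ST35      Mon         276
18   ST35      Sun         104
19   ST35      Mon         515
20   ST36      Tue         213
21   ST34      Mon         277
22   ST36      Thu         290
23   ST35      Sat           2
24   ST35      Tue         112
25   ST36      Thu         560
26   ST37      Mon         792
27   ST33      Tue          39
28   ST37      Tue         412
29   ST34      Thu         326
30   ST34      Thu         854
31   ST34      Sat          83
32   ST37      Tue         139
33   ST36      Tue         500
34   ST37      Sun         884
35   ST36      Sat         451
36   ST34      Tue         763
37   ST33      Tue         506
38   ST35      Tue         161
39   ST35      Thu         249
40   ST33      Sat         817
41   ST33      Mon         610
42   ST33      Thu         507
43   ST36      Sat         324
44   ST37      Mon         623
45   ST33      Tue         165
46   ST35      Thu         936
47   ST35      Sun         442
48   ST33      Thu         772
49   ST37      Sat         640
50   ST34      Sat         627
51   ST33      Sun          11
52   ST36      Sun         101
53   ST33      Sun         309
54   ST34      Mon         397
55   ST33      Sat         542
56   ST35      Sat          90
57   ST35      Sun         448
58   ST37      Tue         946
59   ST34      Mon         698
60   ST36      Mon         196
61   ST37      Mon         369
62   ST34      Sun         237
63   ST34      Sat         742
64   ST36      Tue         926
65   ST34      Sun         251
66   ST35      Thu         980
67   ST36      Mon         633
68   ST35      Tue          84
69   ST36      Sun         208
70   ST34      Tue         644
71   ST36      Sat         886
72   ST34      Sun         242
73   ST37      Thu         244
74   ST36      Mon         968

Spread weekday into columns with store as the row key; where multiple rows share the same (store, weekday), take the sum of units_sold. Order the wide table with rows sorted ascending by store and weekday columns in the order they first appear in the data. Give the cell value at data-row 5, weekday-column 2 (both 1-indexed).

1059

With rows sorted ascending by store, row 5 is store=ST37. weekday columns in first-appearance order: Sun, Sat, Mon, Thu, Tue; column 2 is Sat.
Long rows with store=ST37, weekday=Sat: 312 + 107 + 640 = 1059.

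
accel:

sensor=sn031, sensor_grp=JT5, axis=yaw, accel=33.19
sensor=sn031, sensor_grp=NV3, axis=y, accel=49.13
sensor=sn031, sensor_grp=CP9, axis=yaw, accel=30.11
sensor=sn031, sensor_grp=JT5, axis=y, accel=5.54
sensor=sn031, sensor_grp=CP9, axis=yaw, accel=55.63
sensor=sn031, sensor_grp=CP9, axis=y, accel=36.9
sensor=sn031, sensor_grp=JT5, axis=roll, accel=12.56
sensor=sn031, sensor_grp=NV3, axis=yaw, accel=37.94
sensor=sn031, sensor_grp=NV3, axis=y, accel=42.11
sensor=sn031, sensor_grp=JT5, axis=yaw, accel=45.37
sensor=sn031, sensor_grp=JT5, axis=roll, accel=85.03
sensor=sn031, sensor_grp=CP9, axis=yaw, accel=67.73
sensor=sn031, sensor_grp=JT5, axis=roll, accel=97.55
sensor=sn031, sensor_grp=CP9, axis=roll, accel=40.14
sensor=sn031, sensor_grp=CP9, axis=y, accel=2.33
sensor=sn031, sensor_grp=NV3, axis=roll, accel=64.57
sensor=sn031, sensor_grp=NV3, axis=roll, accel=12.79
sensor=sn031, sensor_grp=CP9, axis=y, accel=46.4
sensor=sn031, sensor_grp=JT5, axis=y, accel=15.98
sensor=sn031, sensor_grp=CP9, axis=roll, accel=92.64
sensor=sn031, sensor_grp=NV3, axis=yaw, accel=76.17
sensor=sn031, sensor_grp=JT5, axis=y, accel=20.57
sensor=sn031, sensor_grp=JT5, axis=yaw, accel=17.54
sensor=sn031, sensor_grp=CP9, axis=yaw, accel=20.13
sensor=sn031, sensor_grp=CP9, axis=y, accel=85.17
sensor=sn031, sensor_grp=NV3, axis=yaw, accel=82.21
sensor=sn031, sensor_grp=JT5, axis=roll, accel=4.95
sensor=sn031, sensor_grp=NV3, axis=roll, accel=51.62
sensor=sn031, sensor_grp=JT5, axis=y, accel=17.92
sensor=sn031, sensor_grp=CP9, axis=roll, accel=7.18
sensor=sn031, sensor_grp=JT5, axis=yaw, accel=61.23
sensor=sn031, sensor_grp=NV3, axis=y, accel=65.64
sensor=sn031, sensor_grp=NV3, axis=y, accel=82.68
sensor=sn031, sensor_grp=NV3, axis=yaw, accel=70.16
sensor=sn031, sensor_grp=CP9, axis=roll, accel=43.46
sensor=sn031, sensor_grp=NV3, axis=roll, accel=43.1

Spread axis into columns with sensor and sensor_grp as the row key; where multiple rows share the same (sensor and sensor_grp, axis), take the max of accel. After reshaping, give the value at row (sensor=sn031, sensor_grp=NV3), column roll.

Rows with sensor=sn031, sensor_grp=NV3 and axis=roll: accel values are 64.57, 12.79, 51.62, 43.1.
max(64.57, 12.79, 51.62, 43.1) = 64.57.

64.57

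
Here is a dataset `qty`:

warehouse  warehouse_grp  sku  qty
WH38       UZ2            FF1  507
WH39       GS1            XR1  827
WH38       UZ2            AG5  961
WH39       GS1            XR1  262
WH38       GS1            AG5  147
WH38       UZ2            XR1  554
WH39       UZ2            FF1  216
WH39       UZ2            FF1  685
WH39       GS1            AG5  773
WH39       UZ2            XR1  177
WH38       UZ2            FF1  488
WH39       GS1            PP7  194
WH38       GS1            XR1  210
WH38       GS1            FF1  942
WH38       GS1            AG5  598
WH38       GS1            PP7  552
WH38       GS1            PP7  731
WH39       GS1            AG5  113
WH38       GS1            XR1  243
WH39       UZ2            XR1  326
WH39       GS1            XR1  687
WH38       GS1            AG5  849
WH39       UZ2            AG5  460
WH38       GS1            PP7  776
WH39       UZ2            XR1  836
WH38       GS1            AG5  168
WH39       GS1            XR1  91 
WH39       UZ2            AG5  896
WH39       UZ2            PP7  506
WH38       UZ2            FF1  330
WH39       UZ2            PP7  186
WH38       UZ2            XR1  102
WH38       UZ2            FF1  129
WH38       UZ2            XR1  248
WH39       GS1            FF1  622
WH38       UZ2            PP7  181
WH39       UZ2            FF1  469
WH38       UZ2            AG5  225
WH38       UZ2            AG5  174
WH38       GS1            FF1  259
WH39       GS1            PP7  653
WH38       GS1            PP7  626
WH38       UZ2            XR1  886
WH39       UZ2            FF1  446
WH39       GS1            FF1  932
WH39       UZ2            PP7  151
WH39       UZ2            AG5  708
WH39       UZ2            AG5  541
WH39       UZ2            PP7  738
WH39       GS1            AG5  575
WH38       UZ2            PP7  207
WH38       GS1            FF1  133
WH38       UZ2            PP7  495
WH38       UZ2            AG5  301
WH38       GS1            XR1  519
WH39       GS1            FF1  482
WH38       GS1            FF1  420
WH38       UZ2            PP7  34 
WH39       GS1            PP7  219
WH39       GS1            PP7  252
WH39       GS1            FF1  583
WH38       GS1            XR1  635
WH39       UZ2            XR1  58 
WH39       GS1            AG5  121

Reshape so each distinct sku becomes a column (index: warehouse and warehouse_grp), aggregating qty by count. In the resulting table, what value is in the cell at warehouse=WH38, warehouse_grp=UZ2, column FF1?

Rows with warehouse=WH38, warehouse_grp=UZ2 and sku=FF1: qty values are 507, 488, 330, 129.
4 rows match — count = 4.

4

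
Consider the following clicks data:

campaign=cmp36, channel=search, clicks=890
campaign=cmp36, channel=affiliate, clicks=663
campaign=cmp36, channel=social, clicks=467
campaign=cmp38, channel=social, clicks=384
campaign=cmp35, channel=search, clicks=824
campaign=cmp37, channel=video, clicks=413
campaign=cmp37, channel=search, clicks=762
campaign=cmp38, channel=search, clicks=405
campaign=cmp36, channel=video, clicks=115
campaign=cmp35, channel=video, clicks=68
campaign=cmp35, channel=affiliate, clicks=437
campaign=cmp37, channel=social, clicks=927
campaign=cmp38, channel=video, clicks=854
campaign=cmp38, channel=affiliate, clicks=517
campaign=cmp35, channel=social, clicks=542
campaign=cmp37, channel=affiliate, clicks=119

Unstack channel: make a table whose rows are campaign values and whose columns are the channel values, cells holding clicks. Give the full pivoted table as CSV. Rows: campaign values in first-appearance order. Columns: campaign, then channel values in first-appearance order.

Columns: campaign plus the 4 distinct channel values (search, affiliate, social, video).
For example, row cmp36 column search takes clicks=890 from the long row (cmp36, search).

campaign,search,affiliate,social,video
cmp36,890,663,467,115
cmp38,405,517,384,854
cmp35,824,437,542,68
cmp37,762,119,927,413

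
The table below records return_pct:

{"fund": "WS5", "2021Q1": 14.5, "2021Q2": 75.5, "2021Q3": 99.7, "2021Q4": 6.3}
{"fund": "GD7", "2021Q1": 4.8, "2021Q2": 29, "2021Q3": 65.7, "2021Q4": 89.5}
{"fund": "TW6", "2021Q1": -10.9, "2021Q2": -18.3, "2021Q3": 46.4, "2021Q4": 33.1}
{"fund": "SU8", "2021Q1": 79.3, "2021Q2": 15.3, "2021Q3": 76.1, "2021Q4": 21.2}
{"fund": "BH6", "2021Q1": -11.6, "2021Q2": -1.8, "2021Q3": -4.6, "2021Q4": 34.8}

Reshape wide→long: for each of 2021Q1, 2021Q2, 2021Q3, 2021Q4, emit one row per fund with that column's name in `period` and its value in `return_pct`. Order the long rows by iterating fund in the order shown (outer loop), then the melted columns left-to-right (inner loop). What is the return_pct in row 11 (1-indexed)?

46.4

20 rows total (5 × 4). Row 11: index ⌊(11-1)/4⌋ = 2 into fund → TW6; (11-1) mod 4 = 2 into the melted columns → 2021Q3.
So row 11 is (TW6, 2021Q3, 46.4); return_pct = 46.4.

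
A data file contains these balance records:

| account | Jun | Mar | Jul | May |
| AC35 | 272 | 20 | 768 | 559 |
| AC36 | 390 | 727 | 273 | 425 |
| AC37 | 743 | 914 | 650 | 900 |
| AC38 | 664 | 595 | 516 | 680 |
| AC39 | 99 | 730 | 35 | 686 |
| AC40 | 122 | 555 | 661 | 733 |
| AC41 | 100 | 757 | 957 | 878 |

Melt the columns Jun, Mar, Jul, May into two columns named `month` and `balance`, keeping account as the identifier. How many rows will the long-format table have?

7 account values × 4 melted columns = 28 rows.

28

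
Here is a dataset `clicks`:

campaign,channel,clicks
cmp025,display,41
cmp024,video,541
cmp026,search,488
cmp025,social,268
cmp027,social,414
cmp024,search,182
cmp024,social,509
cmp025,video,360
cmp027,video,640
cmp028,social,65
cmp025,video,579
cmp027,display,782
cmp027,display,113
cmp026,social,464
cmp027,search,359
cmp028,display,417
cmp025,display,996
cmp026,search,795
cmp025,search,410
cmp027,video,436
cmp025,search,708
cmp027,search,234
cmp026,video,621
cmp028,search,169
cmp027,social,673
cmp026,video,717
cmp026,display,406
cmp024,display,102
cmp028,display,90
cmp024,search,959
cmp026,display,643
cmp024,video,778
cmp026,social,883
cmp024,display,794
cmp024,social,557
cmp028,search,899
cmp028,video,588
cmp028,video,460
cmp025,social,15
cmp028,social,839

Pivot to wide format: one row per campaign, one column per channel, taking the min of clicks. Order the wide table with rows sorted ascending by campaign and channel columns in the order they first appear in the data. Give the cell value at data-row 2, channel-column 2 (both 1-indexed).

With rows sorted ascending by campaign, row 2 is campaign=cmp025. channel columns in first-appearance order: display, video, search, social; column 2 is video.
Long rows with campaign=cmp025, channel=video: min(360, 579) = 360.

360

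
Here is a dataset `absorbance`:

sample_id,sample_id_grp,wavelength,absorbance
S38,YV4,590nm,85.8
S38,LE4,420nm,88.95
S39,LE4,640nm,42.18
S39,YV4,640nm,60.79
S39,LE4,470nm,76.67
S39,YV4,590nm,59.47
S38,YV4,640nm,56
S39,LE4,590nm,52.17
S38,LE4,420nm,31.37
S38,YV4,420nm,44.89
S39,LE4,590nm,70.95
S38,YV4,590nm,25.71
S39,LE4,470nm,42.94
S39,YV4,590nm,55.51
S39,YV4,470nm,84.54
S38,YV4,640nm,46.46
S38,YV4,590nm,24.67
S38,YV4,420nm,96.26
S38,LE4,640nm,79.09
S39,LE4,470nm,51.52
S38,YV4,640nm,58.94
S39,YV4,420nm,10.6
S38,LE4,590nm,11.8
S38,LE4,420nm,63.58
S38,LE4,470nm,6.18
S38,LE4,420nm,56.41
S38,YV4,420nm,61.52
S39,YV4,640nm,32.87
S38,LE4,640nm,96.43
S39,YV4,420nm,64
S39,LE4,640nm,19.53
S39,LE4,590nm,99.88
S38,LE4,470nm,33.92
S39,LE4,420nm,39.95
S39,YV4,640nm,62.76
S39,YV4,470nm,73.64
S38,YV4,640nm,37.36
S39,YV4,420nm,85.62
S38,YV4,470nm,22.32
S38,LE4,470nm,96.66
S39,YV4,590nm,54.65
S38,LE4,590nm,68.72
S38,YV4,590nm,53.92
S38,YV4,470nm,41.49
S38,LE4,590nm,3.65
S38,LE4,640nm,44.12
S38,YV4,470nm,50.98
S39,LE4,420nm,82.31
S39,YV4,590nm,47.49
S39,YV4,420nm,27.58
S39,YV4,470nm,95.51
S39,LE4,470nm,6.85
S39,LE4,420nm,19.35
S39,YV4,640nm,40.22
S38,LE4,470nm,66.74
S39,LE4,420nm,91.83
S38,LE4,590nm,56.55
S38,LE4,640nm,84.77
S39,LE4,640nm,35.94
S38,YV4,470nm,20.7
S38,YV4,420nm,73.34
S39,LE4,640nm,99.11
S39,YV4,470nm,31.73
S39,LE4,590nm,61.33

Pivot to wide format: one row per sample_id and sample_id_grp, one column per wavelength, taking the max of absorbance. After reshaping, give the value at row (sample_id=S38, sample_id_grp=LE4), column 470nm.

96.66

Rows with sample_id=S38, sample_id_grp=LE4 and wavelength=470nm: absorbance values are 6.18, 33.92, 96.66, 66.74.
max(6.18, 33.92, 96.66, 66.74) = 96.66.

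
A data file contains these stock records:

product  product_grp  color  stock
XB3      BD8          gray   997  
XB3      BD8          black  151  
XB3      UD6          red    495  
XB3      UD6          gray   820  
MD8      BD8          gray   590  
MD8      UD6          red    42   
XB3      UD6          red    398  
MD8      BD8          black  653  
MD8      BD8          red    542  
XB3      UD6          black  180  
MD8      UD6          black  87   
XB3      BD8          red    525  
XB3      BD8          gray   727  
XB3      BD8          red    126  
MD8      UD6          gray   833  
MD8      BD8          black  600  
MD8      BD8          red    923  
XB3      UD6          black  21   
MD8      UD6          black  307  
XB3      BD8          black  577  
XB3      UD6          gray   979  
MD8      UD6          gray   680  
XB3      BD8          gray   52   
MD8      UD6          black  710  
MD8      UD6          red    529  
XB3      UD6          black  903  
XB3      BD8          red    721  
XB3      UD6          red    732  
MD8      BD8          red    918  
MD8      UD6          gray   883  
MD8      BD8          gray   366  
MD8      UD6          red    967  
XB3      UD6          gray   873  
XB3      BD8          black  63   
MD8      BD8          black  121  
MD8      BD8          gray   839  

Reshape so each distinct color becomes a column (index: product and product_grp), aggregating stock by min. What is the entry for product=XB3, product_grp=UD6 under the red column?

398

Rows with product=XB3, product_grp=UD6 and color=red: stock values are 495, 398, 732.
min(495, 398, 732) = 398.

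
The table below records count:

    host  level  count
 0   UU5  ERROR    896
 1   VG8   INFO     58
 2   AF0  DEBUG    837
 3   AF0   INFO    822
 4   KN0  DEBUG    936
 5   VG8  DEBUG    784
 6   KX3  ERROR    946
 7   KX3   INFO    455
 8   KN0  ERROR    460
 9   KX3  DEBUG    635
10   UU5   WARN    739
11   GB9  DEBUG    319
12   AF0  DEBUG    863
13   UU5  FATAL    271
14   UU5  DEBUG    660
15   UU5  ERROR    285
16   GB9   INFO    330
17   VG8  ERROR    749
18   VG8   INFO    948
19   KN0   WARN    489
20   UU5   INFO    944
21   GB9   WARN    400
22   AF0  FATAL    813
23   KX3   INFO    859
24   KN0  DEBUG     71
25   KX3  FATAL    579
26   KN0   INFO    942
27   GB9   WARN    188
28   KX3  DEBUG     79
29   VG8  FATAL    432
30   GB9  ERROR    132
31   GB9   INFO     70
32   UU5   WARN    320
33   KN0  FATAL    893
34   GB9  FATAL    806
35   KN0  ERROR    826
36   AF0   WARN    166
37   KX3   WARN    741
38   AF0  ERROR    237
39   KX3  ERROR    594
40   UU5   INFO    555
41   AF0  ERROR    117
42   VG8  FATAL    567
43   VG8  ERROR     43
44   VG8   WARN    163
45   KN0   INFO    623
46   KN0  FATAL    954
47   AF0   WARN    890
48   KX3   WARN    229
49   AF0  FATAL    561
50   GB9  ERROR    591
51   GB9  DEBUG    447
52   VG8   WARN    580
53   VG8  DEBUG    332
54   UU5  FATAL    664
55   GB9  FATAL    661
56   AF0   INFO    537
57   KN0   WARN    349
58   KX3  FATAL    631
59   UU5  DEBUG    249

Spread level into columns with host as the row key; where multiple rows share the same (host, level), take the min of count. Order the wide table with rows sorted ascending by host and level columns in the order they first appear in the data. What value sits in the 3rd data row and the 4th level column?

With rows sorted ascending by host, row 3 is host=KN0. level columns in first-appearance order: ERROR, INFO, DEBUG, WARN, FATAL; column 4 is WARN.
Long rows with host=KN0, level=WARN: min(489, 349) = 349.

349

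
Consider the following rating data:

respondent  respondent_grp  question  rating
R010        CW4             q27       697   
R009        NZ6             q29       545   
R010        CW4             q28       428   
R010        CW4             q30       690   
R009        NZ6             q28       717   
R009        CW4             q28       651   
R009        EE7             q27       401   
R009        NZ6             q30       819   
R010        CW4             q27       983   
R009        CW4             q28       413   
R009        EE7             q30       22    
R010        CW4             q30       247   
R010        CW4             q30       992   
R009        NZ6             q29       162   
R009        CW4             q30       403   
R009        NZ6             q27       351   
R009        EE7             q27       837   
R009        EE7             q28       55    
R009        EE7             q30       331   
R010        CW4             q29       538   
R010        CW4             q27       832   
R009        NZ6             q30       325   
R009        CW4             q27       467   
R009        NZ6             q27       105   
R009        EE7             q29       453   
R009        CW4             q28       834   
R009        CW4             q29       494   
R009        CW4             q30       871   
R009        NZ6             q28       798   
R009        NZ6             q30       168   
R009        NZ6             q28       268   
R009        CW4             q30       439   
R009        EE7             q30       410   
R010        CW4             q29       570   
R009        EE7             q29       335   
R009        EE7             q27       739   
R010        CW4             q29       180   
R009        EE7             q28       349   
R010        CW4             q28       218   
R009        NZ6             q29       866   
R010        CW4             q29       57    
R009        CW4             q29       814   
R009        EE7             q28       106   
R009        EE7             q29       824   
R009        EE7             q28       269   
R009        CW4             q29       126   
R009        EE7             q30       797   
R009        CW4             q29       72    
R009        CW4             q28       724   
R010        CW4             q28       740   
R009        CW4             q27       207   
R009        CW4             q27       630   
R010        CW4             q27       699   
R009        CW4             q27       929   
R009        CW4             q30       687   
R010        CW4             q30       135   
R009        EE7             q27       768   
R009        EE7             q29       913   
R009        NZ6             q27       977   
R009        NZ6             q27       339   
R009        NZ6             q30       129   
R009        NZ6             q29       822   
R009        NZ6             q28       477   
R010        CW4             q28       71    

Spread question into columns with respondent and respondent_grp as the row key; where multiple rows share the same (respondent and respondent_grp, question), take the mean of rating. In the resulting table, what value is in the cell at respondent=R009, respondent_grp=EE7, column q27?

686.25

Rows with respondent=R009, respondent_grp=EE7 and question=q27: rating values are 401, 837, 739, 768.
(401 + 837 + 739 + 768) / 4 = 686.25.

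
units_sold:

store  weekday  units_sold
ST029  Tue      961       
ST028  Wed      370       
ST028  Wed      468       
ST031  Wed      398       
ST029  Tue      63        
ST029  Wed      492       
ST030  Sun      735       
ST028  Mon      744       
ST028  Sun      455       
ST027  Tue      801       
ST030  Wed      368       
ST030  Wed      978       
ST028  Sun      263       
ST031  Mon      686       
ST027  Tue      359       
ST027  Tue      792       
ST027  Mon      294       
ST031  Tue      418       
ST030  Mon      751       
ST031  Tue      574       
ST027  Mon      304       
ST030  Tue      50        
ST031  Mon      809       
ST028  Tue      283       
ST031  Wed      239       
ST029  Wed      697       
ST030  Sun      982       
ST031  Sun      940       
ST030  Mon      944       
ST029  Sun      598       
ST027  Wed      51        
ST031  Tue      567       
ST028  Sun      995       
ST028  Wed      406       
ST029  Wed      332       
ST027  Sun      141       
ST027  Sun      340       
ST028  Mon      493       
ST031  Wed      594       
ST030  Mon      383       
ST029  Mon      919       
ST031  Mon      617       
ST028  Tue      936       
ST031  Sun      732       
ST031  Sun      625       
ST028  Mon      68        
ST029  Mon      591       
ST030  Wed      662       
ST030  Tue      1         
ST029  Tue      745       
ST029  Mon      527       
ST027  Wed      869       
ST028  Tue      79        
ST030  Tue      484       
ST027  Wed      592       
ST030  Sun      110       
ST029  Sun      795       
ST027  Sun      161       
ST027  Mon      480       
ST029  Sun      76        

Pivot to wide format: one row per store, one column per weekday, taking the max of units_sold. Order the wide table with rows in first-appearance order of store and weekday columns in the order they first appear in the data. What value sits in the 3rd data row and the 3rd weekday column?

940

With rows in first-appearance order of store, row 3 is store=ST031. weekday columns in first-appearance order: Tue, Wed, Sun, Mon; column 3 is Sun.
Long rows with store=ST031, weekday=Sun: max(940, 732, 625) = 940.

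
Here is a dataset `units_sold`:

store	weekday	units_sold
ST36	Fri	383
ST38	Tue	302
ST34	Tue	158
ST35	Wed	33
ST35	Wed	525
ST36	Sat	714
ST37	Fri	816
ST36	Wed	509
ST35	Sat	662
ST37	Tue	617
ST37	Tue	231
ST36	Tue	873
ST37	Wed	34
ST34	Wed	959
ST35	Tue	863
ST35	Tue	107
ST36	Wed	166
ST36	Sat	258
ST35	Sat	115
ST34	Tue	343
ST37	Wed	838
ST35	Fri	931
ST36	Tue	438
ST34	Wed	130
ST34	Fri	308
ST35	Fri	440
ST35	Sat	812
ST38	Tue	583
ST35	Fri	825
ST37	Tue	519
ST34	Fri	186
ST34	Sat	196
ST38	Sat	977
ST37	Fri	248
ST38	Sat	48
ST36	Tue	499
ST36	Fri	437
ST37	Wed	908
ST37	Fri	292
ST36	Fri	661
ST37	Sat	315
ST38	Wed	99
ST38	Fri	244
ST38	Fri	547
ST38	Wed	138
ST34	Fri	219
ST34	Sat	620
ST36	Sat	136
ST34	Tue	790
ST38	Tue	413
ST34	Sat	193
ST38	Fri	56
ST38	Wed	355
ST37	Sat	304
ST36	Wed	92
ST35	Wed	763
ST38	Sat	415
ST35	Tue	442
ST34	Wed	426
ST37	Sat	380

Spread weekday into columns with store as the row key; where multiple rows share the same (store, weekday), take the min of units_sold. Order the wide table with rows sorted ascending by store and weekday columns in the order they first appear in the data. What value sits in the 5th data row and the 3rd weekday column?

99

With rows sorted ascending by store, row 5 is store=ST38. weekday columns in first-appearance order: Fri, Tue, Wed, Sat; column 3 is Wed.
Long rows with store=ST38, weekday=Wed: min(99, 138, 355) = 99.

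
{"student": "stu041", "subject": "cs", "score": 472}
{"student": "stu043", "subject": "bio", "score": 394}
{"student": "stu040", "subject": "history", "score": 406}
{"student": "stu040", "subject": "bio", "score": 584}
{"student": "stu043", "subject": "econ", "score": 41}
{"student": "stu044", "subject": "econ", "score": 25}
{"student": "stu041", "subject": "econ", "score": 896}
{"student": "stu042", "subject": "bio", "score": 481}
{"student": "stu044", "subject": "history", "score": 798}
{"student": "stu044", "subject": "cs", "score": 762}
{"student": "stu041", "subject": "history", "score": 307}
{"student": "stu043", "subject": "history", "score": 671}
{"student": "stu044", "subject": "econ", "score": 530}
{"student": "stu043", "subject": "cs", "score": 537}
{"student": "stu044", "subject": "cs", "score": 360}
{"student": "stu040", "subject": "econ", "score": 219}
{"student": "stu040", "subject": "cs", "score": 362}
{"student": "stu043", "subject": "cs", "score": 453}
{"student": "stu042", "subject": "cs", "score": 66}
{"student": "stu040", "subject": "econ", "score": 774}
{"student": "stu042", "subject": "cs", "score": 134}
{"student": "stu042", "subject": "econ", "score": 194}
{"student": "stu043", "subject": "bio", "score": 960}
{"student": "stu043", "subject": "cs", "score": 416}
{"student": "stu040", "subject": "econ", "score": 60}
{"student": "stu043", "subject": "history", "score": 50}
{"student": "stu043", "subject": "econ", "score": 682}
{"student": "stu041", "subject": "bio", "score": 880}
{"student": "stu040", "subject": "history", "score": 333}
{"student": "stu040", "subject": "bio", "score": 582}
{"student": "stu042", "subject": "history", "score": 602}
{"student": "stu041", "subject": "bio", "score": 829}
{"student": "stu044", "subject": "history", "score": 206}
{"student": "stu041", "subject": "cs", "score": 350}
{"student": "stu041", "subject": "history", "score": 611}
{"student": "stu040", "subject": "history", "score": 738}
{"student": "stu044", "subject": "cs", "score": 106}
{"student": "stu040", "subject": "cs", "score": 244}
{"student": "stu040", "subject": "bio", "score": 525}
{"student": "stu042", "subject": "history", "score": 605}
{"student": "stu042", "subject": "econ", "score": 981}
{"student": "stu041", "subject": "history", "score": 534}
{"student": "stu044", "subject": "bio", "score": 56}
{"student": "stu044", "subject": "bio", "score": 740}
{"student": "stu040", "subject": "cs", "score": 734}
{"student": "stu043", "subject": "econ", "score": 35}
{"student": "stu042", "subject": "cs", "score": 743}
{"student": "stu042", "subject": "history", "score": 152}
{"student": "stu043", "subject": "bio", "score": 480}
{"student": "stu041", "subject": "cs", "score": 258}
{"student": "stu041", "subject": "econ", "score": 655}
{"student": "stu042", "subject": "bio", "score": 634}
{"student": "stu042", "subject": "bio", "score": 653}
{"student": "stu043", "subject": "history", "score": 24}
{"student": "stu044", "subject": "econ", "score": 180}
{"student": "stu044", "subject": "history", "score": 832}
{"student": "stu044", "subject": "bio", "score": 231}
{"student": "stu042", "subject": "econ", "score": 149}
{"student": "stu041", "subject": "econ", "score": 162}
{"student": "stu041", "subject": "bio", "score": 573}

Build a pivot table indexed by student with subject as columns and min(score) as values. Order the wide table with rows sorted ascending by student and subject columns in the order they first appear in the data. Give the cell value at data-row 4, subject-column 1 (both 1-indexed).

With rows sorted ascending by student, row 4 is student=stu043. subject columns in first-appearance order: cs, bio, history, econ; column 1 is cs.
Long rows with student=stu043, subject=cs: min(537, 453, 416) = 416.

416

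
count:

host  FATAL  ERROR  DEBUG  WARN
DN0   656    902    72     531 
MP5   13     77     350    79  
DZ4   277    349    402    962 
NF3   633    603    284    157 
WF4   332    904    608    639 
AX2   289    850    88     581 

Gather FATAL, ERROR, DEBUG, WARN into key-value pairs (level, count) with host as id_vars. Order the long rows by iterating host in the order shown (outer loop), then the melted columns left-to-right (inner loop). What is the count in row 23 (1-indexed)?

24 rows total (6 × 4). Row 23: index ⌊(23-1)/4⌋ = 5 into host → AX2; (23-1) mod 4 = 2 into the melted columns → DEBUG.
So row 23 is (AX2, DEBUG, 88); count = 88.

88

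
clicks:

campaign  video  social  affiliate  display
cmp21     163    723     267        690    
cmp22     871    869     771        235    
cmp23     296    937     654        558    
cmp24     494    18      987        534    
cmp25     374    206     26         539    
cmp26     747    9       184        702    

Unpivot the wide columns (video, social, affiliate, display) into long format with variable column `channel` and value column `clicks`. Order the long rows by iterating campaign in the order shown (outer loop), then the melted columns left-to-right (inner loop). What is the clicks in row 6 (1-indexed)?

24 rows total (6 × 4). Row 6: index ⌊(6-1)/4⌋ = 1 into campaign → cmp22; (6-1) mod 4 = 1 into the melted columns → social.
So row 6 is (cmp22, social, 869); clicks = 869.

869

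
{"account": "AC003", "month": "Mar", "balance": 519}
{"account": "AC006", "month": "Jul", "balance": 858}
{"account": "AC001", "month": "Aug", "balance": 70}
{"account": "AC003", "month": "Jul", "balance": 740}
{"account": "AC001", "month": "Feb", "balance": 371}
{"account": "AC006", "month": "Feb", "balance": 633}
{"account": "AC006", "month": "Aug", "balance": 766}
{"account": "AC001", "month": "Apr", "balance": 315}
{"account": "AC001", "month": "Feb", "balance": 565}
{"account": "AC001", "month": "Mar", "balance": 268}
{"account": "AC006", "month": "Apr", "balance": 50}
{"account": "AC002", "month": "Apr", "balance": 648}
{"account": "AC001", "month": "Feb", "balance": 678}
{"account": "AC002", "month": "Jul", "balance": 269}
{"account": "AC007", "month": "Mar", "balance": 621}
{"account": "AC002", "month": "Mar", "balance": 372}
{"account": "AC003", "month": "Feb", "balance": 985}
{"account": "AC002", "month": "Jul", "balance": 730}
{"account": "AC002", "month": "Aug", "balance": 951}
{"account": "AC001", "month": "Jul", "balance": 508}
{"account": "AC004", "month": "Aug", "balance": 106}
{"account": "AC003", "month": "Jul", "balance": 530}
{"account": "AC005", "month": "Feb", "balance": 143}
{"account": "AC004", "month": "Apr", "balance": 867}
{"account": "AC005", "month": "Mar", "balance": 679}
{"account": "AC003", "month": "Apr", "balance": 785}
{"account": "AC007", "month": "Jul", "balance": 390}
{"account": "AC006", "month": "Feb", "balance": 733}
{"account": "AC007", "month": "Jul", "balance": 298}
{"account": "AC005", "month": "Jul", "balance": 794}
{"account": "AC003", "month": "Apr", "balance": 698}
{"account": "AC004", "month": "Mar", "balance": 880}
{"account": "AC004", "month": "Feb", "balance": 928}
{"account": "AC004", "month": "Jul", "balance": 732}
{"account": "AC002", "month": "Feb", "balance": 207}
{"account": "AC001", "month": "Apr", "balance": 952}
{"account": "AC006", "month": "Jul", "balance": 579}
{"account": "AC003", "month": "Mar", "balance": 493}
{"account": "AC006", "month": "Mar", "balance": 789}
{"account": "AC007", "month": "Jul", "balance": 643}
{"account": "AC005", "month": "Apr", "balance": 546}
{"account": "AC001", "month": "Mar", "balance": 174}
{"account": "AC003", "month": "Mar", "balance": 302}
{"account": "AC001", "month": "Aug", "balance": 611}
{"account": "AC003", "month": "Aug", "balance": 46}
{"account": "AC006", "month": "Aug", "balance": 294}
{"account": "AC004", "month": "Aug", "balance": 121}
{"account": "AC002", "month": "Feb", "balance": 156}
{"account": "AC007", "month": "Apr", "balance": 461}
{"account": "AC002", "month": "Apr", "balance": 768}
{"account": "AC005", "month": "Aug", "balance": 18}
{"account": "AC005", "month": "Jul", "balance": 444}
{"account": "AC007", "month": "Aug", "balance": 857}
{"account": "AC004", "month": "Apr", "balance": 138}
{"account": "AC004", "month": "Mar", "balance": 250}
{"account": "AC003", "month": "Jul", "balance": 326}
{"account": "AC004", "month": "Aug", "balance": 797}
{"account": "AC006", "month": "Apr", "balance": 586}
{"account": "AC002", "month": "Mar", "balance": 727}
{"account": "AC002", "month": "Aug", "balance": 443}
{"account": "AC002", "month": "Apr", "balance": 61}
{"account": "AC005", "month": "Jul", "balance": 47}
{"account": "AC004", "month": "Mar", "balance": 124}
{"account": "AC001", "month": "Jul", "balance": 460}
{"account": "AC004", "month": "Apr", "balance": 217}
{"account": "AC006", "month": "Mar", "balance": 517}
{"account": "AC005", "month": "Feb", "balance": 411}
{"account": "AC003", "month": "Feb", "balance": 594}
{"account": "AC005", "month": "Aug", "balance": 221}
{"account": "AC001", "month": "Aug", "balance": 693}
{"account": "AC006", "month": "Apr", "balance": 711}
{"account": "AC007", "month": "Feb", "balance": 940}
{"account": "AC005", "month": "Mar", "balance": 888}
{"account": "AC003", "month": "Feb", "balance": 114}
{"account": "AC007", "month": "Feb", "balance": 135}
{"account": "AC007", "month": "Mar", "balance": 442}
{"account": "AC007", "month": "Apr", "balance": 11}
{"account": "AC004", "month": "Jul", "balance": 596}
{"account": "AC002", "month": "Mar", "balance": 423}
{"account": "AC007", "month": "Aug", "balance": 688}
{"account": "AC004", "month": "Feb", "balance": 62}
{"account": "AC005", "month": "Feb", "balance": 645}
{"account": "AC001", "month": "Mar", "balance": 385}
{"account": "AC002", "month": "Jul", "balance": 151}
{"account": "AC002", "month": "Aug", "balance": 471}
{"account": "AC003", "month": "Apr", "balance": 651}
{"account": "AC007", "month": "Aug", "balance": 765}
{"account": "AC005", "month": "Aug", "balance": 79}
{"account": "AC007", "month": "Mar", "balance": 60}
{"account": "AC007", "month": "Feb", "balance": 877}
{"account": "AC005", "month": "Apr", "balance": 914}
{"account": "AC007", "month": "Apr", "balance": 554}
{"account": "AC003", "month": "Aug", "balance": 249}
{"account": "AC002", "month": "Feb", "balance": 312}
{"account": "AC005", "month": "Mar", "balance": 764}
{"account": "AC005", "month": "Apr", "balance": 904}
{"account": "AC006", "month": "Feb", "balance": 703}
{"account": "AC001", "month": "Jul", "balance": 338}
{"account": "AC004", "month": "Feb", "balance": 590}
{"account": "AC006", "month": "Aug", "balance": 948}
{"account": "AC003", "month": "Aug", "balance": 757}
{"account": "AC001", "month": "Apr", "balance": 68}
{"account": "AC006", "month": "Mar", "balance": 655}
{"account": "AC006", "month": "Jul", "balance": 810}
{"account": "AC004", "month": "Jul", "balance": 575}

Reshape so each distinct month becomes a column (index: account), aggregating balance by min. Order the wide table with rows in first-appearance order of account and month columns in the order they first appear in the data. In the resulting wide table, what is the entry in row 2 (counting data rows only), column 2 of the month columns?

579

With rows in first-appearance order of account, row 2 is account=AC006. month columns in first-appearance order: Mar, Jul, Aug, Feb, Apr; column 2 is Jul.
Long rows with account=AC006, month=Jul: min(858, 579, 810) = 579.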